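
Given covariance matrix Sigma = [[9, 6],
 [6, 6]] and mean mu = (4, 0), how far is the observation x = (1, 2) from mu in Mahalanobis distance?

Step 1 — centre the observation: (x - mu) = (-3, 2).

Step 2 — invert Sigma. det(Sigma) = 9·6 - (6)² = 18.
  Sigma^{-1} = (1/det) · [[d, -b], [-b, a]] = [[0.3333, -0.3333],
 [-0.3333, 0.5]].

Step 3 — form the quadratic (x - mu)^T · Sigma^{-1} · (x - mu):
  Sigma^{-1} · (x - mu) = (-1.6667, 2).
  (x - mu)^T · [Sigma^{-1} · (x - mu)] = (-3)·(-1.6667) + (2)·(2) = 9.

Step 4 — take square root: d = √(9) ≈ 3.

d(x, mu) = √(9) ≈ 3


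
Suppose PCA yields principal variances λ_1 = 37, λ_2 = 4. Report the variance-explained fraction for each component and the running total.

Step 1 — total variance = trace(Sigma) = Σ λ_i = 37 + 4 = 41.

Step 2 — fraction explained by component i = λ_i / Σ λ:
  PC1: 37/41 = 0.9024
  PC2: 4/41 = 0.0976

Step 3 — cumulative fraction after k components = (λ_1 + ... + λ_k) / Σ λ:
  k = 1: 37/41 = 0.9024
  k = 2: (37 + 4)/41 = 41/41 = 1

Summary (fraction, with percent):

explained: PC1 0.9024 (90.24%), PC2 0.0976 (9.76%);  cumulative: 0.9024, 1


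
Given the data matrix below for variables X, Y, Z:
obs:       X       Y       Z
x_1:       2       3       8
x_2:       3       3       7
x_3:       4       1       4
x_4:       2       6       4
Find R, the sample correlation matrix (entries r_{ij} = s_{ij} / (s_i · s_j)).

Step 1 — column means:
  mean(X) = (2 + 3 + 4 + 2) / 4 = 11/4 = 2.75
  mean(Y) = (3 + 3 + 1 + 6) / 4 = 13/4 = 3.25
  mean(Z) = (8 + 7 + 4 + 4) / 4 = 23/4 = 5.75

Step 2 — sample variances and covariances s[i,j] = (1/(n-1)) · Σ_k (x_{k,i} - mean_i) · (x_{k,j} - mean_j), with n-1 = 3:
  s[X,X] = ((-0.75)·(-0.75) + (0.25)·(0.25) + (1.25)·(1.25) + (-0.75)·(-0.75)) / 3 = 2.75/3 = 0.9167
  s[X,Y] = ((-0.75)·(-0.25) + (0.25)·(-0.25) + (1.25)·(-2.25) + (-0.75)·(2.75)) / 3 = -4.75/3 = -1.5833
  s[X,Z] = ((-0.75)·(2.25) + (0.25)·(1.25) + (1.25)·(-1.75) + (-0.75)·(-1.75)) / 3 = -2.25/3 = -0.75
  s[Y,Y] = ((-0.25)·(-0.25) + (-0.25)·(-0.25) + (-2.25)·(-2.25) + (2.75)·(2.75)) / 3 = 12.75/3 = 4.25
  s[Y,Z] = ((-0.25)·(2.25) + (-0.25)·(1.25) + (-2.25)·(-1.75) + (2.75)·(-1.75)) / 3 = -1.75/3 = -0.5833
  s[Z,Z] = ((2.25)·(2.25) + (1.25)·(1.25) + (-1.75)·(-1.75) + (-1.75)·(-1.75)) / 3 = 12.75/3 = 4.25
  Sample standard deviations s_i = √(s[i,i]):
  s(X) = √(0.9167) = 0.9574
  s(Y) = √(4.25) = 2.0616
  s(Z) = √(4.25) = 2.0616

Step 3 — r_{ij} = s_{ij} / (s_i · s_j):
  r[X,X] = 1 (diagonal).
  r[X,Y] = -1.5833 / (0.9574 · 2.0616) = -1.5833 / 1.9738 = -0.8022
  r[X,Z] = -0.75 / (0.9574 · 2.0616) = -0.75 / 1.9738 = -0.38
  r[Y,Y] = 1 (diagonal).
  r[Y,Z] = -0.5833 / (2.0616 · 2.0616) = -0.5833 / 4.25 = -0.1373
  r[Z,Z] = 1 (diagonal).

R is symmetric with unit diagonal. Assembling:

R = [[1, -0.8022, -0.38],
 [-0.8022, 1, -0.1373],
 [-0.38, -0.1373, 1]]


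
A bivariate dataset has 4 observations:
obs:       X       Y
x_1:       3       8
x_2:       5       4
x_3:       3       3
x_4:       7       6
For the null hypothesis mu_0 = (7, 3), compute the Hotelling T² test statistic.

Step 1 — sample mean vector:
  mean(X) = (3 + 5 + 3 + 7) / 4 = 18/4 = 4.5
  mean(Y) = (8 + 4 + 3 + 6) / 4 = 21/4 = 5.25
  x̄ = (4.5, 5.25),  deviation x̄ - mu_0 = (4.5, 5.25) - (7, 3) = (-2.5, 2.25).

Step 2 — sample covariance matrix, S[i,j] = (1/(n-1)) · Σ_k (x_{k,i} - mean_i) · (x_{k,j} - mean_j), divisor n-1 = 3:
  S[X,X] = ((-1.5)·(-1.5) + (0.5)·(0.5) + (-1.5)·(-1.5) + (2.5)·(2.5)) / 3 = 11/3 = 3.6667
  S[X,Y] = ((-1.5)·(2.75) + (0.5)·(-1.25) + (-1.5)·(-2.25) + (2.5)·(0.75)) / 3 = 0.5/3 = 0.1667
  S[Y,Y] = ((2.75)·(2.75) + (-1.25)·(-1.25) + (-2.25)·(-2.25) + (0.75)·(0.75)) / 3 = 14.75/3 = 4.9167
  S = [[3.6667, 0.1667],
 [0.1667, 4.9167]].

Step 3 — invert S. det(S) = 3.6667·4.9167 - (0.1667)² = 18.
  S^{-1} = (1/det) · [[d, -b], [-b, a]] = [[0.2731, -0.0093],
 [-0.0093, 0.2037]].

Step 4 — quadratic form (x̄ - mu_0)^T · S^{-1} · (x̄ - mu_0):
  S^{-1} · (x̄ - mu_0) = (-0.7037, 0.4815),
  (x̄ - mu_0)^T · [...] = (-2.5)·(-0.7037) + (2.25)·(0.4815) = 2.8426.

Step 5 — scale by n: T² = 4 · 2.8426 = 11.3704.

T² ≈ 11.3704


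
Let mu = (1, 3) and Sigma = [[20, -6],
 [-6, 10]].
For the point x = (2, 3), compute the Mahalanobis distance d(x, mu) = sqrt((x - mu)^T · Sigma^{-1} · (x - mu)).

Step 1 — centre the observation: (x - mu) = (1, 0).

Step 2 — invert Sigma. det(Sigma) = 20·10 - (-6)² = 164.
  Sigma^{-1} = (1/det) · [[d, -b], [-b, a]] = [[0.061, 0.0366],
 [0.0366, 0.122]].

Step 3 — form the quadratic (x - mu)^T · Sigma^{-1} · (x - mu):
  Sigma^{-1} · (x - mu) = (0.061, 0.0366).
  (x - mu)^T · [Sigma^{-1} · (x - mu)] = (1)·(0.061) + (0)·(0.0366) = 0.061.

Step 4 — take square root: d = √(0.061) ≈ 0.2469.

d(x, mu) = √(0.061) ≈ 0.2469


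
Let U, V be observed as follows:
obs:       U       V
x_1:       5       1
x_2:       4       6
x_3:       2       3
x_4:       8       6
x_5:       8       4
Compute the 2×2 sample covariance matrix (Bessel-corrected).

Step 1 — column means:
  mean(U) = (5 + 4 + 2 + 8 + 8) / 5 = 27/5 = 5.4
  mean(V) = (1 + 6 + 3 + 6 + 4) / 5 = 20/5 = 4

Step 2 — sample covariance S[i,j] = (1/(n-1)) · Σ_k (x_{k,i} - mean_i) · (x_{k,j} - mean_j), with n-1 = 4.
  S[U,U] = ((-0.4)·(-0.4) + (-1.4)·(-1.4) + (-3.4)·(-3.4) + (2.6)·(2.6) + (2.6)·(2.6)) / 4 = 27.2/4 = 6.8
  S[U,V] = ((-0.4)·(-3) + (-1.4)·(2) + (-3.4)·(-1) + (2.6)·(2) + (2.6)·(0)) / 4 = 7/4 = 1.75
  S[V,V] = ((-3)·(-3) + (2)·(2) + (-1)·(-1) + (2)·(2) + (0)·(0)) / 4 = 18/4 = 4.5

S is symmetric (S[j,i] = S[i,j]). Assembling:

S = [[6.8, 1.75],
 [1.75, 4.5]]


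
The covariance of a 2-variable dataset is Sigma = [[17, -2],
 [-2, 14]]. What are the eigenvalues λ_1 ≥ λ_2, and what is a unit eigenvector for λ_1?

Step 1 — characteristic polynomial of 2×2 Sigma:
  det(Sigma - λI) = λ² - trace · λ + det = 0.
  trace = 17 + 14 = 31, det = 17·14 - (-2)² = 234.
Step 2 — discriminant:
  Δ = trace² - 4·det = 961 - 936 = 25.
Step 3 — eigenvalues:
  λ = (trace ± √Δ)/2 = (31 ± 5)/2,
  λ_1 = 18,  λ_2 = 13.

Step 4 — unit eigenvector for λ_1: solve (Sigma - λ_1 I)v = 0. First row:
  (17 - 18)·v_x + (-2)·v_y = 0, i.e. (-1)·v_x + (-2)·v_y = 0,
  so v ∝ (b, λ_1 - a) = (-2, 1); multiply by -1 so the first entry is positive: u = (2, -1).
  ||u|| = √((2)² + (-1)²) = √(5) ≈ 2.2361,
  v_1 = u/||u|| ≈ (0.8944, -0.4472) (||v_1|| = 1).

λ_1 = 18,  λ_2 = 13;  v_1 ≈ (0.8944, -0.4472)


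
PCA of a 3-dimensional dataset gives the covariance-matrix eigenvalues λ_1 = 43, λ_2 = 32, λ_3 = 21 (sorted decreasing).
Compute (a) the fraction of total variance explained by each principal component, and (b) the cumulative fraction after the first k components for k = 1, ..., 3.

Step 1 — total variance = trace(Sigma) = Σ λ_i = 43 + 32 + 21 = 96.

Step 2 — fraction explained by component i = λ_i / Σ λ:
  PC1: 43/96 = 0.4479
  PC2: 32/96 = 0.3333
  PC3: 21/96 = 0.2188

Step 3 — cumulative fraction after k components = (λ_1 + ... + λ_k) / Σ λ:
  k = 1: 43/96 = 0.4479
  k = 2: (43 + 32)/96 = 75/96 = 0.7812
  k = 3: (43 + 32 + 21)/96 = 96/96 = 1

Summary (fraction, with percent):

explained: PC1 0.4479 (44.79%), PC2 0.3333 (33.33%), PC3 0.2188 (21.88%);  cumulative: 0.4479, 0.7812, 1


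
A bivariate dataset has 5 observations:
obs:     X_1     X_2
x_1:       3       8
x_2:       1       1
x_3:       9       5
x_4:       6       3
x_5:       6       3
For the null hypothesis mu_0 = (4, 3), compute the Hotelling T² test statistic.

Step 1 — sample mean vector:
  mean(X_1) = (3 + 1 + 9 + 6 + 6) / 5 = 25/5 = 5
  mean(X_2) = (8 + 1 + 5 + 3 + 3) / 5 = 20/5 = 4
  x̄ = (5, 4),  deviation x̄ - mu_0 = (5, 4) - (4, 3) = (1, 1).

Step 2 — sample covariance matrix, S[i,j] = (1/(n-1)) · Σ_k (x_{k,i} - mean_i) · (x_{k,j} - mean_j), divisor n-1 = 4:
  S[X_1,X_1] = ((-2)·(-2) + (-4)·(-4) + (4)·(4) + (1)·(1) + (1)·(1)) / 4 = 38/4 = 9.5
  S[X_1,X_2] = ((-2)·(4) + (-4)·(-3) + (4)·(1) + (1)·(-1) + (1)·(-1)) / 4 = 6/4 = 1.5
  S[X_2,X_2] = ((4)·(4) + (-3)·(-3) + (1)·(1) + (-1)·(-1) + (-1)·(-1)) / 4 = 28/4 = 7
  S = [[9.5, 1.5],
 [1.5, 7]].

Step 3 — invert S. det(S) = 9.5·7 - (1.5)² = 64.25.
  S^{-1} = (1/det) · [[d, -b], [-b, a]] = [[0.1089, -0.0233],
 [-0.0233, 0.1479]].

Step 4 — quadratic form (x̄ - mu_0)^T · S^{-1} · (x̄ - mu_0):
  S^{-1} · (x̄ - mu_0) = (0.0856, 0.1245),
  (x̄ - mu_0)^T · [...] = (1)·(0.0856) + (1)·(0.1245) = 0.2101.

Step 5 — scale by n: T² = 5 · 0.2101 = 1.0506.

T² ≈ 1.0506


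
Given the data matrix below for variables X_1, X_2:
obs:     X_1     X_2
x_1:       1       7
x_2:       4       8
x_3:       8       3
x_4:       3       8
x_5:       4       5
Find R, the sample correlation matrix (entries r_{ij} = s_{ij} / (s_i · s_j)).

Step 1 — column means:
  mean(X_1) = (1 + 4 + 8 + 3 + 4) / 5 = 20/5 = 4
  mean(X_2) = (7 + 8 + 3 + 8 + 5) / 5 = 31/5 = 6.2

Step 2 — sample variances and covariances s[i,j] = (1/(n-1)) · Σ_k (x_{k,i} - mean_i) · (x_{k,j} - mean_j), with n-1 = 4:
  s[X_1,X_1] = ((-3)·(-3) + (0)·(0) + (4)·(4) + (-1)·(-1) + (0)·(0)) / 4 = 26/4 = 6.5
  s[X_1,X_2] = ((-3)·(0.8) + (0)·(1.8) + (4)·(-3.2) + (-1)·(1.8) + (0)·(-1.2)) / 4 = -17/4 = -4.25
  s[X_2,X_2] = ((0.8)·(0.8) + (1.8)·(1.8) + (-3.2)·(-3.2) + (1.8)·(1.8) + (-1.2)·(-1.2)) / 4 = 18.8/4 = 4.7
  Sample standard deviations s_i = √(s[i,i]):
  s(X_1) = √(6.5) = 2.5495
  s(X_2) = √(4.7) = 2.1679

Step 3 — r_{ij} = s_{ij} / (s_i · s_j):
  r[X_1,X_1] = 1 (diagonal).
  r[X_1,X_2] = -4.25 / (2.5495 · 2.1679) = -4.25 / 5.5272 = -0.7689
  r[X_2,X_2] = 1 (diagonal).

R is symmetric with unit diagonal. Assembling:

R = [[1, -0.7689],
 [-0.7689, 1]]


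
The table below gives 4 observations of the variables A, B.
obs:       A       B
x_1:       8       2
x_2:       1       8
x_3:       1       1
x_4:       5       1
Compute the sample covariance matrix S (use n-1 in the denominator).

Step 1 — column means:
  mean(A) = (8 + 1 + 1 + 5) / 4 = 15/4 = 3.75
  mean(B) = (2 + 8 + 1 + 1) / 4 = 12/4 = 3

Step 2 — sample covariance S[i,j] = (1/(n-1)) · Σ_k (x_{k,i} - mean_i) · (x_{k,j} - mean_j), with n-1 = 3.
  S[A,A] = ((4.25)·(4.25) + (-2.75)·(-2.75) + (-2.75)·(-2.75) + (1.25)·(1.25)) / 3 = 34.75/3 = 11.5833
  S[A,B] = ((4.25)·(-1) + (-2.75)·(5) + (-2.75)·(-2) + (1.25)·(-2)) / 3 = -15/3 = -5
  S[B,B] = ((-1)·(-1) + (5)·(5) + (-2)·(-2) + (-2)·(-2)) / 3 = 34/3 = 11.3333

S is symmetric (S[j,i] = S[i,j]). Assembling:

S = [[11.5833, -5],
 [-5, 11.3333]]


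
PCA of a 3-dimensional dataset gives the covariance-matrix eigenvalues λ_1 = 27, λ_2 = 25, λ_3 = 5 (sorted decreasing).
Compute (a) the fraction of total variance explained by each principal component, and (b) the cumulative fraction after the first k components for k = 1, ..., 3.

Step 1 — total variance = trace(Sigma) = Σ λ_i = 27 + 25 + 5 = 57.

Step 2 — fraction explained by component i = λ_i / Σ λ:
  PC1: 27/57 = 0.4737
  PC2: 25/57 = 0.4386
  PC3: 5/57 = 0.0877

Step 3 — cumulative fraction after k components = (λ_1 + ... + λ_k) / Σ λ:
  k = 1: 27/57 = 0.4737
  k = 2: (27 + 25)/57 = 52/57 = 0.9123
  k = 3: (27 + 25 + 5)/57 = 57/57 = 1

Summary (fraction, with percent):

explained: PC1 0.4737 (47.37%), PC2 0.4386 (43.86%), PC3 0.0877 (8.77%);  cumulative: 0.4737, 0.9123, 1


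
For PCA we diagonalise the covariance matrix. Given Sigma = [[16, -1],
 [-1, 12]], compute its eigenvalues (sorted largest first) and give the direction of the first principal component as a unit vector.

Step 1 — characteristic polynomial of 2×2 Sigma:
  det(Sigma - λI) = λ² - trace · λ + det = 0.
  trace = 16 + 12 = 28, det = 16·12 - (-1)² = 191.
Step 2 — discriminant:
  Δ = trace² - 4·det = 784 - 764 = 20.
Step 3 — eigenvalues:
  λ = (trace ± √Δ)/2 = (28 ± 4.4721)/2,
  λ_1 = 16.2361,  λ_2 = 11.7639.

Step 4 — unit eigenvector for λ_1: solve (Sigma - λ_1 I)v = 0. First row:
  (16 - 16.2361)·v_x + (-1)·v_y = 0, i.e. (-0.2361)·v_x + (-1)·v_y = 0,
  so v ∝ (b, λ_1 - a) = (-1, 0.2361); multiply by -1 so the first entry is positive: u = (1, -0.2361).
  ||u|| = √((1)² + (-0.2361)²) = √(1.0557) ≈ 1.0275,
  v_1 = u/||u|| ≈ (0.9732, -0.2298) (||v_1|| = 1).

λ_1 = 16.2361,  λ_2 = 11.7639;  v_1 ≈ (0.9732, -0.2298)


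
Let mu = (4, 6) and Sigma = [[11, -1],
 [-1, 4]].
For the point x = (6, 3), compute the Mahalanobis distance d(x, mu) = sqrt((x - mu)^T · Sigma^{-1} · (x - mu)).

Step 1 — centre the observation: (x - mu) = (2, -3).

Step 2 — invert Sigma. det(Sigma) = 11·4 - (-1)² = 43.
  Sigma^{-1} = (1/det) · [[d, -b], [-b, a]] = [[0.093, 0.0233],
 [0.0233, 0.2558]].

Step 3 — form the quadratic (x - mu)^T · Sigma^{-1} · (x - mu):
  Sigma^{-1} · (x - mu) = (0.1163, -0.7209).
  (x - mu)^T · [Sigma^{-1} · (x - mu)] = (2)·(0.1163) + (-3)·(-0.7209) = 2.3953.

Step 4 — take square root: d = √(2.3953) ≈ 1.5477.

d(x, mu) = √(2.3953) ≈ 1.5477


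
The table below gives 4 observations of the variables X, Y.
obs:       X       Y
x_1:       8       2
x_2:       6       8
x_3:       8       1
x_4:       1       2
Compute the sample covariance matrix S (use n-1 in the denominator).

Step 1 — column means:
  mean(X) = (8 + 6 + 8 + 1) / 4 = 23/4 = 5.75
  mean(Y) = (2 + 8 + 1 + 2) / 4 = 13/4 = 3.25

Step 2 — sample covariance S[i,j] = (1/(n-1)) · Σ_k (x_{k,i} - mean_i) · (x_{k,j} - mean_j), with n-1 = 3.
  S[X,X] = ((2.25)·(2.25) + (0.25)·(0.25) + (2.25)·(2.25) + (-4.75)·(-4.75)) / 3 = 32.75/3 = 10.9167
  S[X,Y] = ((2.25)·(-1.25) + (0.25)·(4.75) + (2.25)·(-2.25) + (-4.75)·(-1.25)) / 3 = -0.75/3 = -0.25
  S[Y,Y] = ((-1.25)·(-1.25) + (4.75)·(4.75) + (-2.25)·(-2.25) + (-1.25)·(-1.25)) / 3 = 30.75/3 = 10.25

S is symmetric (S[j,i] = S[i,j]). Assembling:

S = [[10.9167, -0.25],
 [-0.25, 10.25]]


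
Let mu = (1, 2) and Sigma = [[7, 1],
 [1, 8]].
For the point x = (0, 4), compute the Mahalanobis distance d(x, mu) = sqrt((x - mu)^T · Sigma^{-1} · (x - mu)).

Step 1 — centre the observation: (x - mu) = (-1, 2).

Step 2 — invert Sigma. det(Sigma) = 7·8 - (1)² = 55.
  Sigma^{-1} = (1/det) · [[d, -b], [-b, a]] = [[0.1455, -0.0182],
 [-0.0182, 0.1273]].

Step 3 — form the quadratic (x - mu)^T · Sigma^{-1} · (x - mu):
  Sigma^{-1} · (x - mu) = (-0.1818, 0.2727).
  (x - mu)^T · [Sigma^{-1} · (x - mu)] = (-1)·(-0.1818) + (2)·(0.2727) = 0.7273.

Step 4 — take square root: d = √(0.7273) ≈ 0.8528.

d(x, mu) = √(0.7273) ≈ 0.8528


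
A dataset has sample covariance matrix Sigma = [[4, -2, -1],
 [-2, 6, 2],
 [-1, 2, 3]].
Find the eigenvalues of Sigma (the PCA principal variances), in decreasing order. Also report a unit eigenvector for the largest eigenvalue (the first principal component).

Step 1 — characteristic polynomial p(λ) = det(λI - Sigma) = λ³ - tr·λ² + c_1·λ - det, where tr = trace, c_1 = sum of the principal 2×2 minors, det = det(Sigma):
  tr = 4 + 6 + 3 = 13,
  c_1 = (4·6 - (-2)²) + (4·3 - (-1)²) + (6·3 - (2)²) = 20 + 11 + 14 = 45,
  det = 4·(6·3 - (2)²) - (-2)·((-2)·3 - (2)·(-1)) + (-1)·((-2)·(2) - 6·(-1)) = 4·(14) - (-2)·(-4) + (-1)·(2) = 46.
  So p(λ) = λ³ - 13λ² + 45λ - 46.
Step 2 — look for an integer root (rational root theorem: any rational root is an integer divisor of 46). Testing λ = 2:
  p(2) = 8 - 52 + 90 - 46 = 0  ✓
  Dividing out (λ - 2): p(λ) = (λ - 2)(λ² - 11λ + 23).
Step 3 — remaining eigenvalues from the quadratic λ² - 11λ + 23 = 0:
  Δ = 11² - 4·23 = 121 - 92 = 29,  λ = (11 ± √29)/2 = (11 ± 5.3852)/2 ≈ 8.1926 or 2.8074.
  Sorted: λ_1 = 8.1926,  λ_2 = 2.8074,  λ_3 = 2  (check: sum = 13 = tr ✓).

Step 4 — unit eigenvector for λ_1 ≈ 8.1926: v spans the null space of (Sigma - λ_1 I), whose rows are
  r_1 = (-4.1926, -2, -1),  r_2 = (-2, -2.1926, 2),  r_3 = (-1, 2, -5.1926).
  v is orthogonal to every row, so take v ∝ r_1 × r_2 = ((-2)·(2) - (-1)·(-2.1926), (-1)·(-2) - (-4.1926)·(2), (-4.1926)·(-2.1926) - (-2)·(-2)) ≈ (-6.1926, 10.3852, 5.1926).
  Rescale (multiply by -1 so the first nonzero entry is positive): u = (6.1926, -10.3852, -5.1926).
  ||u|| = √((6.1926)² + (-10.3852)² + (-5.1926)²) = √(173.1626) ≈ 13.1591,  v_1 = u/||u|| ≈ (0.4706, -0.7892, -0.3946) (||v_1|| = 1).

λ_1 = 8.1926,  λ_2 = 2.8074,  λ_3 = 2;  v_1 ≈ (0.4706, -0.7892, -0.3946)


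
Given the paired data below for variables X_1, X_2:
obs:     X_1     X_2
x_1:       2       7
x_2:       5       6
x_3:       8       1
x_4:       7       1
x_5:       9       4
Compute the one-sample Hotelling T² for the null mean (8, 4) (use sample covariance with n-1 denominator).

Step 1 — sample mean vector:
  mean(X_1) = (2 + 5 + 8 + 7 + 9) / 5 = 31/5 = 6.2
  mean(X_2) = (7 + 6 + 1 + 1 + 4) / 5 = 19/5 = 3.8
  x̄ = (6.2, 3.8),  deviation x̄ - mu_0 = (6.2, 3.8) - (8, 4) = (-1.8, -0.2).

Step 2 — sample covariance matrix, S[i,j] = (1/(n-1)) · Σ_k (x_{k,i} - mean_i) · (x_{k,j} - mean_j), divisor n-1 = 4:
  S[X_1,X_1] = ((-4.2)·(-4.2) + (-1.2)·(-1.2) + (1.8)·(1.8) + (0.8)·(0.8) + (2.8)·(2.8)) / 4 = 30.8/4 = 7.7
  S[X_1,X_2] = ((-4.2)·(3.2) + (-1.2)·(2.2) + (1.8)·(-2.8) + (0.8)·(-2.8) + (2.8)·(0.2)) / 4 = -22.8/4 = -5.7
  S[X_2,X_2] = ((3.2)·(3.2) + (2.2)·(2.2) + (-2.8)·(-2.8) + (-2.8)·(-2.8) + (0.2)·(0.2)) / 4 = 30.8/4 = 7.7
  S = [[7.7, -5.7],
 [-5.7, 7.7]].

Step 3 — invert S. det(S) = 7.7·7.7 - (-5.7)² = 26.8.
  S^{-1} = (1/det) · [[d, -b], [-b, a]] = [[0.2873, 0.2127],
 [0.2127, 0.2873]].

Step 4 — quadratic form (x̄ - mu_0)^T · S^{-1} · (x̄ - mu_0):
  S^{-1} · (x̄ - mu_0) = (-0.5597, -0.4403),
  (x̄ - mu_0)^T · [...] = (-1.8)·(-0.5597) + (-0.2)·(-0.4403) = 1.0955.

Step 5 — scale by n: T² = 5 · 1.0955 = 5.4776.

T² ≈ 5.4776


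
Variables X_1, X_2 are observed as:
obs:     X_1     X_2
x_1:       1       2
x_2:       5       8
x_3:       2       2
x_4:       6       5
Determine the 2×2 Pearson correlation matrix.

Step 1 — column means:
  mean(X_1) = (1 + 5 + 2 + 6) / 4 = 14/4 = 3.5
  mean(X_2) = (2 + 8 + 2 + 5) / 4 = 17/4 = 4.25

Step 2 — sample variances and covariances s[i,j] = (1/(n-1)) · Σ_k (x_{k,i} - mean_i) · (x_{k,j} - mean_j), with n-1 = 3:
  s[X_1,X_1] = ((-2.5)·(-2.5) + (1.5)·(1.5) + (-1.5)·(-1.5) + (2.5)·(2.5)) / 3 = 17/3 = 5.6667
  s[X_1,X_2] = ((-2.5)·(-2.25) + (1.5)·(3.75) + (-1.5)·(-2.25) + (2.5)·(0.75)) / 3 = 16.5/3 = 5.5
  s[X_2,X_2] = ((-2.25)·(-2.25) + (3.75)·(3.75) + (-2.25)·(-2.25) + (0.75)·(0.75)) / 3 = 24.75/3 = 8.25
  Sample standard deviations s_i = √(s[i,i]):
  s(X_1) = √(5.6667) = 2.3805
  s(X_2) = √(8.25) = 2.8723

Step 3 — r_{ij} = s_{ij} / (s_i · s_j):
  r[X_1,X_1] = 1 (diagonal).
  r[X_1,X_2] = 5.5 / (2.3805 · 2.8723) = 5.5 / 6.8374 = 0.8044
  r[X_2,X_2] = 1 (diagonal).

R is symmetric with unit diagonal. Assembling:

R = [[1, 0.8044],
 [0.8044, 1]]


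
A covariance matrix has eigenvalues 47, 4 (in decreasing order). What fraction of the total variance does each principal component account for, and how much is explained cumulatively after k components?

Step 1 — total variance = trace(Sigma) = Σ λ_i = 47 + 4 = 51.

Step 2 — fraction explained by component i = λ_i / Σ λ:
  PC1: 47/51 = 0.9216
  PC2: 4/51 = 0.0784

Step 3 — cumulative fraction after k components = (λ_1 + ... + λ_k) / Σ λ:
  k = 1: 47/51 = 0.9216
  k = 2: (47 + 4)/51 = 51/51 = 1

Summary (fraction, with percent):

explained: PC1 0.9216 (92.16%), PC2 0.0784 (7.84%);  cumulative: 0.9216, 1


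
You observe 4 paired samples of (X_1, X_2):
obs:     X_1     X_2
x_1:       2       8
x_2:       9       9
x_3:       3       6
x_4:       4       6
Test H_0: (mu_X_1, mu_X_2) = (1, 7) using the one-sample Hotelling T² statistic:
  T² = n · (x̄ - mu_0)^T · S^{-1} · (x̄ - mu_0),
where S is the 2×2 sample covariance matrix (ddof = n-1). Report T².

Step 1 — sample mean vector:
  mean(X_1) = (2 + 9 + 3 + 4) / 4 = 18/4 = 4.5
  mean(X_2) = (8 + 9 + 6 + 6) / 4 = 29/4 = 7.25
  x̄ = (4.5, 7.25),  deviation x̄ - mu_0 = (4.5, 7.25) - (1, 7) = (3.5, 0.25).

Step 2 — sample covariance matrix, S[i,j] = (1/(n-1)) · Σ_k (x_{k,i} - mean_i) · (x_{k,j} - mean_j), divisor n-1 = 3:
  S[X_1,X_1] = ((-2.5)·(-2.5) + (4.5)·(4.5) + (-1.5)·(-1.5) + (-0.5)·(-0.5)) / 3 = 29/3 = 9.6667
  S[X_1,X_2] = ((-2.5)·(0.75) + (4.5)·(1.75) + (-1.5)·(-1.25) + (-0.5)·(-1.25)) / 3 = 8.5/3 = 2.8333
  S[X_2,X_2] = ((0.75)·(0.75) + (1.75)·(1.75) + (-1.25)·(-1.25) + (-1.25)·(-1.25)) / 3 = 6.75/3 = 2.25
  S = [[9.6667, 2.8333],
 [2.8333, 2.25]].

Step 3 — invert S. det(S) = 9.6667·2.25 - (2.8333)² = 13.7222.
  S^{-1} = (1/det) · [[d, -b], [-b, a]] = [[0.164, -0.2065],
 [-0.2065, 0.7045]].

Step 4 — quadratic form (x̄ - mu_0)^T · S^{-1} · (x̄ - mu_0):
  S^{-1} · (x̄ - mu_0) = (0.5223, -0.5466),
  (x̄ - mu_0)^T · [...] = (3.5)·(0.5223) + (0.25)·(-0.5466) = 1.6913.

Step 5 — scale by n: T² = 4 · 1.6913 = 6.7652.

T² ≈ 6.7652


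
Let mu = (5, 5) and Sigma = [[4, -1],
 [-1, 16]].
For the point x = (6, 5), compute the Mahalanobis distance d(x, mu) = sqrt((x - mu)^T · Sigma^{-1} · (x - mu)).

Step 1 — centre the observation: (x - mu) = (1, 0).

Step 2 — invert Sigma. det(Sigma) = 4·16 - (-1)² = 63.
  Sigma^{-1} = (1/det) · [[d, -b], [-b, a]] = [[0.254, 0.0159],
 [0.0159, 0.0635]].

Step 3 — form the quadratic (x - mu)^T · Sigma^{-1} · (x - mu):
  Sigma^{-1} · (x - mu) = (0.254, 0.0159).
  (x - mu)^T · [Sigma^{-1} · (x - mu)] = (1)·(0.254) + (0)·(0.0159) = 0.254.

Step 4 — take square root: d = √(0.254) ≈ 0.504.

d(x, mu) = √(0.254) ≈ 0.504


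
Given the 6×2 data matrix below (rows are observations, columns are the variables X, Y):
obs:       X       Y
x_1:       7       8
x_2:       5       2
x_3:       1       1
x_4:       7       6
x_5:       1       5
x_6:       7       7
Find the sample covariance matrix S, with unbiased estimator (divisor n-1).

Step 1 — column means:
  mean(X) = (7 + 5 + 1 + 7 + 1 + 7) / 6 = 28/6 = 4.6667
  mean(Y) = (8 + 2 + 1 + 6 + 5 + 7) / 6 = 29/6 = 4.8333

Step 2 — sample covariance S[i,j] = (1/(n-1)) · Σ_k (x_{k,i} - mean_i) · (x_{k,j} - mean_j), with n-1 = 5.
  S[X,X] = ((2.3333)·(2.3333) + (0.3333)·(0.3333) + (-3.6667)·(-3.6667) + (2.3333)·(2.3333) + (-3.6667)·(-3.6667) + (2.3333)·(2.3333)) / 5 = 43.3333/5 = 8.6667
  S[X,Y] = ((2.3333)·(3.1667) + (0.3333)·(-2.8333) + (-3.6667)·(-3.8333) + (2.3333)·(1.1667) + (-3.6667)·(0.1667) + (2.3333)·(2.1667)) / 5 = 27.6667/5 = 5.5333
  S[Y,Y] = ((3.1667)·(3.1667) + (-2.8333)·(-2.8333) + (-3.8333)·(-3.8333) + (1.1667)·(1.1667) + (0.1667)·(0.1667) + (2.1667)·(2.1667)) / 5 = 38.8333/5 = 7.7667

S is symmetric (S[j,i] = S[i,j]). Assembling:

S = [[8.6667, 5.5333],
 [5.5333, 7.7667]]


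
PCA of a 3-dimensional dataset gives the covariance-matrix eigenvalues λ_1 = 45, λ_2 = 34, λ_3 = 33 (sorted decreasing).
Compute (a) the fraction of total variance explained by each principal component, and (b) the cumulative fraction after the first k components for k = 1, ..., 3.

Step 1 — total variance = trace(Sigma) = Σ λ_i = 45 + 34 + 33 = 112.

Step 2 — fraction explained by component i = λ_i / Σ λ:
  PC1: 45/112 = 0.4018
  PC2: 34/112 = 0.3036
  PC3: 33/112 = 0.2946

Step 3 — cumulative fraction after k components = (λ_1 + ... + λ_k) / Σ λ:
  k = 1: 45/112 = 0.4018
  k = 2: (45 + 34)/112 = 79/112 = 0.7054
  k = 3: (45 + 34 + 33)/112 = 112/112 = 1

Summary (fraction, with percent):

explained: PC1 0.4018 (40.18%), PC2 0.3036 (30.36%), PC3 0.2946 (29.46%);  cumulative: 0.4018, 0.7054, 1


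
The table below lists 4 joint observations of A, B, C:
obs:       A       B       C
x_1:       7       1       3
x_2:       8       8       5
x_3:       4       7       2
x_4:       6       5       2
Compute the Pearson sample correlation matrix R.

Step 1 — column means:
  mean(A) = (7 + 8 + 4 + 6) / 4 = 25/4 = 6.25
  mean(B) = (1 + 8 + 7 + 5) / 4 = 21/4 = 5.25
  mean(C) = (3 + 5 + 2 + 2) / 4 = 12/4 = 3

Step 2 — sample variances and covariances s[i,j] = (1/(n-1)) · Σ_k (x_{k,i} - mean_i) · (x_{k,j} - mean_j), with n-1 = 3:
  s[A,A] = ((0.75)·(0.75) + (1.75)·(1.75) + (-2.25)·(-2.25) + (-0.25)·(-0.25)) / 3 = 8.75/3 = 2.9167
  s[A,B] = ((0.75)·(-4.25) + (1.75)·(2.75) + (-2.25)·(1.75) + (-0.25)·(-0.25)) / 3 = -2.25/3 = -0.75
  s[A,C] = ((0.75)·(0) + (1.75)·(2) + (-2.25)·(-1) + (-0.25)·(-1)) / 3 = 6/3 = 2
  s[B,B] = ((-4.25)·(-4.25) + (2.75)·(2.75) + (1.75)·(1.75) + (-0.25)·(-0.25)) / 3 = 28.75/3 = 9.5833
  s[B,C] = ((-4.25)·(0) + (2.75)·(2) + (1.75)·(-1) + (-0.25)·(-1)) / 3 = 4/3 = 1.3333
  s[C,C] = ((0)·(0) + (2)·(2) + (-1)·(-1) + (-1)·(-1)) / 3 = 6/3 = 2
  Sample standard deviations s_i = √(s[i,i]):
  s(A) = √(2.9167) = 1.7078
  s(B) = √(9.5833) = 3.0957
  s(C) = √(2) = 1.4142

Step 3 — r_{ij} = s_{ij} / (s_i · s_j):
  r[A,A] = 1 (diagonal).
  r[A,B] = -0.75 / (1.7078 · 3.0957) = -0.75 / 5.2869 = -0.1419
  r[A,C] = 2 / (1.7078 · 1.4142) = 2 / 2.4152 = 0.8281
  r[B,B] = 1 (diagonal).
  r[B,C] = 1.3333 / (3.0957 · 1.4142) = 1.3333 / 4.378 = 0.3046
  r[C,C] = 1 (diagonal).

R is symmetric with unit diagonal. Assembling:

R = [[1, -0.1419, 0.8281],
 [-0.1419, 1, 0.3046],
 [0.8281, 0.3046, 1]]


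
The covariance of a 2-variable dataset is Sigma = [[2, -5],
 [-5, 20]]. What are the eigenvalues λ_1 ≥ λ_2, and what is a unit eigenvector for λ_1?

Step 1 — characteristic polynomial of 2×2 Sigma:
  det(Sigma - λI) = λ² - trace · λ + det = 0.
  trace = 2 + 20 = 22, det = 2·20 - (-5)² = 15.
Step 2 — discriminant:
  Δ = trace² - 4·det = 484 - 60 = 424.
Step 3 — eigenvalues:
  λ = (trace ± √Δ)/2 = (22 ± 20.5913)/2,
  λ_1 = 21.2956,  λ_2 = 0.7044.

Step 4 — unit eigenvector for λ_1: solve (Sigma - λ_1 I)v = 0. First row:
  (2 - 21.2956)·v_x + (-5)·v_y = 0, i.e. (-19.2956)·v_x + (-5)·v_y = 0,
  so v ∝ (b, λ_1 - a) = (-5, 19.2956); multiply by -1 so the first entry is positive: u = (5, -19.2956).
  ||u|| = √((5)² + (-19.2956)²) = √(397.3213) ≈ 19.9329,
  v_1 = u/||u|| ≈ (0.2508, -0.968) (||v_1|| = 1).

λ_1 = 21.2956,  λ_2 = 0.7044;  v_1 ≈ (0.2508, -0.968)


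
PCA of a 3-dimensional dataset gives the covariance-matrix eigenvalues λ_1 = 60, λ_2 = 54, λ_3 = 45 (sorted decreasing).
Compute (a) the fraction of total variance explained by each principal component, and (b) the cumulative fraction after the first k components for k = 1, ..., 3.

Step 1 — total variance = trace(Sigma) = Σ λ_i = 60 + 54 + 45 = 159.

Step 2 — fraction explained by component i = λ_i / Σ λ:
  PC1: 60/159 = 0.3774
  PC2: 54/159 = 0.3396
  PC3: 45/159 = 0.283

Step 3 — cumulative fraction after k components = (λ_1 + ... + λ_k) / Σ λ:
  k = 1: 60/159 = 0.3774
  k = 2: (60 + 54)/159 = 114/159 = 0.717
  k = 3: (60 + 54 + 45)/159 = 159/159 = 1

Summary (fraction, with percent):

explained: PC1 0.3774 (37.74%), PC2 0.3396 (33.96%), PC3 0.283 (28.3%);  cumulative: 0.3774, 0.717, 1


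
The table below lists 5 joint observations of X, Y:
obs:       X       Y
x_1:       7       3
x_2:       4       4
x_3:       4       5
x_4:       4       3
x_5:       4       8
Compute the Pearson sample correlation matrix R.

Step 1 — column means:
  mean(X) = (7 + 4 + 4 + 4 + 4) / 5 = 23/5 = 4.6
  mean(Y) = (3 + 4 + 5 + 3 + 8) / 5 = 23/5 = 4.6

Step 2 — sample variances and covariances s[i,j] = (1/(n-1)) · Σ_k (x_{k,i} - mean_i) · (x_{k,j} - mean_j), with n-1 = 4:
  s[X,X] = ((2.4)·(2.4) + (-0.6)·(-0.6) + (-0.6)·(-0.6) + (-0.6)·(-0.6) + (-0.6)·(-0.6)) / 4 = 7.2/4 = 1.8
  s[X,Y] = ((2.4)·(-1.6) + (-0.6)·(-0.6) + (-0.6)·(0.4) + (-0.6)·(-1.6) + (-0.6)·(3.4)) / 4 = -4.8/4 = -1.2
  s[Y,Y] = ((-1.6)·(-1.6) + (-0.6)·(-0.6) + (0.4)·(0.4) + (-1.6)·(-1.6) + (3.4)·(3.4)) / 4 = 17.2/4 = 4.3
  Sample standard deviations s_i = √(s[i,i]):
  s(X) = √(1.8) = 1.3416
  s(Y) = √(4.3) = 2.0736

Step 3 — r_{ij} = s_{ij} / (s_i · s_j):
  r[X,X] = 1 (diagonal).
  r[X,Y] = -1.2 / (1.3416 · 2.0736) = -1.2 / 2.7821 = -0.4313
  r[Y,Y] = 1 (diagonal).

R is symmetric with unit diagonal. Assembling:

R = [[1, -0.4313],
 [-0.4313, 1]]


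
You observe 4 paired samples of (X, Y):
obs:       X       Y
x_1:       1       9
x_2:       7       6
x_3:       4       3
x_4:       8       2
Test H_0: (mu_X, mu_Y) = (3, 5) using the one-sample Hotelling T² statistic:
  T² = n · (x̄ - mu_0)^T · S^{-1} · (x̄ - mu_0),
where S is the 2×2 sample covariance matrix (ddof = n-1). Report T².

Step 1 — sample mean vector:
  mean(X) = (1 + 7 + 4 + 8) / 4 = 20/4 = 5
  mean(Y) = (9 + 6 + 3 + 2) / 4 = 20/4 = 5
  x̄ = (5, 5),  deviation x̄ - mu_0 = (5, 5) - (3, 5) = (2, 0).

Step 2 — sample covariance matrix, S[i,j] = (1/(n-1)) · Σ_k (x_{k,i} - mean_i) · (x_{k,j} - mean_j), divisor n-1 = 3:
  S[X,X] = ((-4)·(-4) + (2)·(2) + (-1)·(-1) + (3)·(3)) / 3 = 30/3 = 10
  S[X,Y] = ((-4)·(4) + (2)·(1) + (-1)·(-2) + (3)·(-3)) / 3 = -21/3 = -7
  S[Y,Y] = ((4)·(4) + (1)·(1) + (-2)·(-2) + (-3)·(-3)) / 3 = 30/3 = 10
  S = [[10, -7],
 [-7, 10]].

Step 3 — invert S. det(S) = 10·10 - (-7)² = 51.
  S^{-1} = (1/det) · [[d, -b], [-b, a]] = [[0.1961, 0.1373],
 [0.1373, 0.1961]].

Step 4 — quadratic form (x̄ - mu_0)^T · S^{-1} · (x̄ - mu_0):
  S^{-1} · (x̄ - mu_0) = (0.3922, 0.2745),
  (x̄ - mu_0)^T · [...] = (2)·(0.3922) + (0)·(0.2745) = 0.7843.

Step 5 — scale by n: T² = 4 · 0.7843 = 3.1373.

T² ≈ 3.1373


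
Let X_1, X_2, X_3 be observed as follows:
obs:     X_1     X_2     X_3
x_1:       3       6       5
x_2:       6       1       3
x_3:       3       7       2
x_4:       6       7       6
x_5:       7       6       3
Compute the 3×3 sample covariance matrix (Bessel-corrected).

Step 1 — column means:
  mean(X_1) = (3 + 6 + 3 + 6 + 7) / 5 = 25/5 = 5
  mean(X_2) = (6 + 1 + 7 + 7 + 6) / 5 = 27/5 = 5.4
  mean(X_3) = (5 + 3 + 2 + 6 + 3) / 5 = 19/5 = 3.8

Step 2 — sample covariance S[i,j] = (1/(n-1)) · Σ_k (x_{k,i} - mean_i) · (x_{k,j} - mean_j), with n-1 = 4.
  S[X_1,X_1] = ((-2)·(-2) + (1)·(1) + (-2)·(-2) + (1)·(1) + (2)·(2)) / 4 = 14/4 = 3.5
  S[X_1,X_2] = ((-2)·(0.6) + (1)·(-4.4) + (-2)·(1.6) + (1)·(1.6) + (2)·(0.6)) / 4 = -6/4 = -1.5
  S[X_1,X_3] = ((-2)·(1.2) + (1)·(-0.8) + (-2)·(-1.8) + (1)·(2.2) + (2)·(-0.8)) / 4 = 1/4 = 0.25
  S[X_2,X_2] = ((0.6)·(0.6) + (-4.4)·(-4.4) + (1.6)·(1.6) + (1.6)·(1.6) + (0.6)·(0.6)) / 4 = 25.2/4 = 6.3
  S[X_2,X_3] = ((0.6)·(1.2) + (-4.4)·(-0.8) + (1.6)·(-1.8) + (1.6)·(2.2) + (0.6)·(-0.8)) / 4 = 4.4/4 = 1.1
  S[X_3,X_3] = ((1.2)·(1.2) + (-0.8)·(-0.8) + (-1.8)·(-1.8) + (2.2)·(2.2) + (-0.8)·(-0.8)) / 4 = 10.8/4 = 2.7

S is symmetric (S[j,i] = S[i,j]). Assembling:

S = [[3.5, -1.5, 0.25],
 [-1.5, 6.3, 1.1],
 [0.25, 1.1, 2.7]]


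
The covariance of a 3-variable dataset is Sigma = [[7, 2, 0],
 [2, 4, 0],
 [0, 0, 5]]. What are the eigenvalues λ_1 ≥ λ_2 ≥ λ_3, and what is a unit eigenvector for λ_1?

Step 1 — characteristic polynomial p(λ) = det(λI - Sigma) = λ³ - tr·λ² + c_1·λ - det, where tr = trace, c_1 = sum of the principal 2×2 minors, det = det(Sigma):
  tr = 7 + 4 + 5 = 16,
  c_1 = (7·4 - (2)²) + (7·5 - (0)²) + (4·5 - (0)²) = 24 + 35 + 20 = 79,
  det = 7·(4·5 - (0)²) - (2)·((2)·5 - (0)·(0)) + (0)·((2)·(0) - 4·(0)) = 7·(20) - (2)·(10) + (0)·(0) = 120.
  So p(λ) = λ³ - 16λ² + 79λ - 120.
Step 2 — look for an integer root (rational root theorem: any rational root is an integer divisor of 120). Testing λ = 3:
  p(3) = 27 - 144 + 237 - 120 = 0  ✓
  Dividing out (λ - 3): p(λ) = (λ - 3)(λ² - 13λ + 40).
Step 3 — remaining eigenvalues from the quadratic λ² - 13λ + 40 = 0:
  Δ = 13² - 4·40 = 169 - 160 = 9,  λ = (13 ± √9)/2 = (13 ± 3)/2 = 8 or 5.
  Sorted: λ_1 = 8,  λ_2 = 5,  λ_3 = 3  (check: sum = 16 = tr ✓).

Step 4 — unit eigenvector for λ_1 = 8: v spans the null space of (Sigma - λ_1 I), whose rows are
  r_1 = (-1, 2, 0),  r_2 = (2, -4, 0),  r_3 = (0, 0, -3).
  v is orthogonal to every row, so take v ∝ r_1 × r_3 = ((2)·(-3) - (0)·(0), (0)·(0) - (-1)·(-3), (-1)·(0) - (2)·(0)) = (-6, -3, 0).
  Rescale (divide by 3; multiply by -1 so the first nonzero entry is positive): u = (2, 1, 0).
  ||u|| = √((2)² + (1)² + (0)²) = √(5) ≈ 2.2361,  v_1 = u/||u|| ≈ (0.8944, 0.4472, 0) (||v_1|| = 1).

λ_1 = 8,  λ_2 = 5,  λ_3 = 3;  v_1 ≈ (0.8944, 0.4472, 0)


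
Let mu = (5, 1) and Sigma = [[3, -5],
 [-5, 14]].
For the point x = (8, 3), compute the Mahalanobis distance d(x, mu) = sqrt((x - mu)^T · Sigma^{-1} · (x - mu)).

Step 1 — centre the observation: (x - mu) = (3, 2).

Step 2 — invert Sigma. det(Sigma) = 3·14 - (-5)² = 17.
  Sigma^{-1} = (1/det) · [[d, -b], [-b, a]] = [[0.8235, 0.2941],
 [0.2941, 0.1765]].

Step 3 — form the quadratic (x - mu)^T · Sigma^{-1} · (x - mu):
  Sigma^{-1} · (x - mu) = (3.0588, 1.2353).
  (x - mu)^T · [Sigma^{-1} · (x - mu)] = (3)·(3.0588) + (2)·(1.2353) = 11.6471.

Step 4 — take square root: d = √(11.6471) ≈ 3.4128.

d(x, mu) = √(11.6471) ≈ 3.4128


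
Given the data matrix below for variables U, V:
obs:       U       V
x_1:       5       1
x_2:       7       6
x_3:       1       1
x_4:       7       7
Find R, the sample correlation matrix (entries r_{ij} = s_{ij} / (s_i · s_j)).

Step 1 — column means:
  mean(U) = (5 + 7 + 1 + 7) / 4 = 20/4 = 5
  mean(V) = (1 + 6 + 1 + 7) / 4 = 15/4 = 3.75

Step 2 — sample variances and covariances s[i,j] = (1/(n-1)) · Σ_k (x_{k,i} - mean_i) · (x_{k,j} - mean_j), with n-1 = 3:
  s[U,U] = ((0)·(0) + (2)·(2) + (-4)·(-4) + (2)·(2)) / 3 = 24/3 = 8
  s[U,V] = ((0)·(-2.75) + (2)·(2.25) + (-4)·(-2.75) + (2)·(3.25)) / 3 = 22/3 = 7.3333
  s[V,V] = ((-2.75)·(-2.75) + (2.25)·(2.25) + (-2.75)·(-2.75) + (3.25)·(3.25)) / 3 = 30.75/3 = 10.25
  Sample standard deviations s_i = √(s[i,i]):
  s(U) = √(8) = 2.8284
  s(V) = √(10.25) = 3.2016

Step 3 — r_{ij} = s_{ij} / (s_i · s_j):
  r[U,U] = 1 (diagonal).
  r[U,V] = 7.3333 / (2.8284 · 3.2016) = 7.3333 / 9.0554 = 0.8098
  r[V,V] = 1 (diagonal).

R is symmetric with unit diagonal. Assembling:

R = [[1, 0.8098],
 [0.8098, 1]]


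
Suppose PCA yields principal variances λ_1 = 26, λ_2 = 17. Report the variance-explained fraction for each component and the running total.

Step 1 — total variance = trace(Sigma) = Σ λ_i = 26 + 17 = 43.

Step 2 — fraction explained by component i = λ_i / Σ λ:
  PC1: 26/43 = 0.6047
  PC2: 17/43 = 0.3953

Step 3 — cumulative fraction after k components = (λ_1 + ... + λ_k) / Σ λ:
  k = 1: 26/43 = 0.6047
  k = 2: (26 + 17)/43 = 43/43 = 1

Summary (fraction, with percent):

explained: PC1 0.6047 (60.47%), PC2 0.3953 (39.53%);  cumulative: 0.6047, 1


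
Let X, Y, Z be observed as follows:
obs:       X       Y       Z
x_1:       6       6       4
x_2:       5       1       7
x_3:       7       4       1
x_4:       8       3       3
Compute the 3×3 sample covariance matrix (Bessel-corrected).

Step 1 — column means:
  mean(X) = (6 + 5 + 7 + 8) / 4 = 26/4 = 6.5
  mean(Y) = (6 + 1 + 4 + 3) / 4 = 14/4 = 3.5
  mean(Z) = (4 + 7 + 1 + 3) / 4 = 15/4 = 3.75

Step 2 — sample covariance S[i,j] = (1/(n-1)) · Σ_k (x_{k,i} - mean_i) · (x_{k,j} - mean_j), with n-1 = 3.
  S[X,X] = ((-0.5)·(-0.5) + (-1.5)·(-1.5) + (0.5)·(0.5) + (1.5)·(1.5)) / 3 = 5/3 = 1.6667
  S[X,Y] = ((-0.5)·(2.5) + (-1.5)·(-2.5) + (0.5)·(0.5) + (1.5)·(-0.5)) / 3 = 2/3 = 0.6667
  S[X,Z] = ((-0.5)·(0.25) + (-1.5)·(3.25) + (0.5)·(-2.75) + (1.5)·(-0.75)) / 3 = -7.5/3 = -2.5
  S[Y,Y] = ((2.5)·(2.5) + (-2.5)·(-2.5) + (0.5)·(0.5) + (-0.5)·(-0.5)) / 3 = 13/3 = 4.3333
  S[Y,Z] = ((2.5)·(0.25) + (-2.5)·(3.25) + (0.5)·(-2.75) + (-0.5)·(-0.75)) / 3 = -8.5/3 = -2.8333
  S[Z,Z] = ((0.25)·(0.25) + (3.25)·(3.25) + (-2.75)·(-2.75) + (-0.75)·(-0.75)) / 3 = 18.75/3 = 6.25

S is symmetric (S[j,i] = S[i,j]). Assembling:

S = [[1.6667, 0.6667, -2.5],
 [0.6667, 4.3333, -2.8333],
 [-2.5, -2.8333, 6.25]]


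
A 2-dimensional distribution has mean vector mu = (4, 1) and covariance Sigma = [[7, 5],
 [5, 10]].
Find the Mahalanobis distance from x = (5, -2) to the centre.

Step 1 — centre the observation: (x - mu) = (1, -3).

Step 2 — invert Sigma. det(Sigma) = 7·10 - (5)² = 45.
  Sigma^{-1} = (1/det) · [[d, -b], [-b, a]] = [[0.2222, -0.1111],
 [-0.1111, 0.1556]].

Step 3 — form the quadratic (x - mu)^T · Sigma^{-1} · (x - mu):
  Sigma^{-1} · (x - mu) = (0.5556, -0.5778).
  (x - mu)^T · [Sigma^{-1} · (x - mu)] = (1)·(0.5556) + (-3)·(-0.5778) = 2.2889.

Step 4 — take square root: d = √(2.2889) ≈ 1.5129.

d(x, mu) = √(2.2889) ≈ 1.5129


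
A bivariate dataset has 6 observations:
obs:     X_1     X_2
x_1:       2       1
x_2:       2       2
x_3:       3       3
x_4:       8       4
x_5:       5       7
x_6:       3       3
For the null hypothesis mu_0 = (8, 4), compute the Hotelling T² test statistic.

Step 1 — sample mean vector:
  mean(X_1) = (2 + 2 + 3 + 8 + 5 + 3) / 6 = 23/6 = 3.8333
  mean(X_2) = (1 + 2 + 3 + 4 + 7 + 3) / 6 = 20/6 = 3.3333
  x̄ = (3.8333, 3.3333),  deviation x̄ - mu_0 = (3.8333, 3.3333) - (8, 4) = (-4.1667, -0.6667).

Step 2 — sample covariance matrix, S[i,j] = (1/(n-1)) · Σ_k (x_{k,i} - mean_i) · (x_{k,j} - mean_j), divisor n-1 = 5:
  S[X_1,X_1] = ((-1.8333)·(-1.8333) + (-1.8333)·(-1.8333) + (-0.8333)·(-0.8333) + (4.1667)·(4.1667) + (1.1667)·(1.1667) + (-0.8333)·(-0.8333)) / 5 = 26.8333/5 = 5.3667
  S[X_1,X_2] = ((-1.8333)·(-2.3333) + (-1.8333)·(-1.3333) + (-0.8333)·(-0.3333) + (4.1667)·(0.6667) + (1.1667)·(3.6667) + (-0.8333)·(-0.3333)) / 5 = 14.3333/5 = 2.8667
  S[X_2,X_2] = ((-2.3333)·(-2.3333) + (-1.3333)·(-1.3333) + (-0.3333)·(-0.3333) + (0.6667)·(0.6667) + (3.6667)·(3.6667) + (-0.3333)·(-0.3333)) / 5 = 21.3333/5 = 4.2667
  S = [[5.3667, 2.8667],
 [2.8667, 4.2667]].

Step 3 — invert S. det(S) = 5.3667·4.2667 - (2.8667)² = 14.68.
  S^{-1} = (1/det) · [[d, -b], [-b, a]] = [[0.2906, -0.1953],
 [-0.1953, 0.3656]].

Step 4 — quadratic form (x̄ - mu_0)^T · S^{-1} · (x̄ - mu_0):
  S^{-1} · (x̄ - mu_0) = (-1.0808, 0.5699),
  (x̄ - mu_0)^T · [...] = (-4.1667)·(-1.0808) + (-0.6667)·(0.5699) = 4.1235.

Step 5 — scale by n: T² = 6 · 4.1235 = 24.7411.

T² ≈ 24.7411


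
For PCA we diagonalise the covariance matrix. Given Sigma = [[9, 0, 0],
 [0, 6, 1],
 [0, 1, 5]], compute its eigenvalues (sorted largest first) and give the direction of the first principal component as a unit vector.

Step 1 — characteristic polynomial p(λ) = det(λI - Sigma) = λ³ - tr·λ² + c_1·λ - det, where tr = trace, c_1 = sum of the principal 2×2 minors, det = det(Sigma):
  tr = 9 + 6 + 5 = 20,
  c_1 = (9·6 - (0)²) + (9·5 - (0)²) + (6·5 - (1)²) = 54 + 45 + 29 = 128,
  det = 9·(6·5 - (1)²) - (0)·((0)·5 - (1)·(0)) + (0)·((0)·(1) - 6·(0)) = 9·(29) - (0)·(0) + (0)·(0) = 261.
  So p(λ) = λ³ - 20λ² + 128λ - 261.
Step 2 — look for an integer root (rational root theorem: any rational root is an integer divisor of 261). Testing λ = 9:
  p(9) = 729 - 1620 + 1152 - 261 = 0  ✓
  Dividing out (λ - 9): p(λ) = (λ - 9)(λ² - 11λ + 29).
Step 3 — remaining eigenvalues from the quadratic λ² - 11λ + 29 = 0:
  Δ = 11² - 4·29 = 121 - 116 = 5,  λ = (11 ± √5)/2 = (11 ± 2.2361)/2 ≈ 6.618 or 4.382.
  Sorted: λ_1 = 9,  λ_2 = 6.618,  λ_3 = 4.382  (check: sum = 20 = tr ✓).

Step 4 — unit eigenvector for λ_1 = 9: v spans the null space of (Sigma - λ_1 I), whose rows are
  r_1 = (0, 0, 0),  r_2 = (0, -3, 1),  r_3 = (0, 1, -4).
  v is orthogonal to every row, so take v ∝ r_2 × r_3 = ((-3)·(-4) - (1)·(1), (1)·(0) - (0)·(-4), (0)·(1) - (-3)·(0)) = (11, 0, 0).
  Rescale (divide by 11): u = (1, 0, 0).
  ||u|| = √((1)² + (0)² + (0)²) = √(1) = 1,  v_1 = u/||u|| ≈ (1, 0, 0) (||v_1|| = 1).

λ_1 = 9,  λ_2 = 6.618,  λ_3 = 4.382;  v_1 ≈ (1, 0, 0)


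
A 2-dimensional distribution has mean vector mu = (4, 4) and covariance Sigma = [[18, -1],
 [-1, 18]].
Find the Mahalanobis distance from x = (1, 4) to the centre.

Step 1 — centre the observation: (x - mu) = (-3, 0).

Step 2 — invert Sigma. det(Sigma) = 18·18 - (-1)² = 323.
  Sigma^{-1} = (1/det) · [[d, -b], [-b, a]] = [[0.0557, 0.0031],
 [0.0031, 0.0557]].

Step 3 — form the quadratic (x - mu)^T · Sigma^{-1} · (x - mu):
  Sigma^{-1} · (x - mu) = (-0.1672, -0.0093).
  (x - mu)^T · [Sigma^{-1} · (x - mu)] = (-3)·(-0.1672) + (0)·(-0.0093) = 0.5015.

Step 4 — take square root: d = √(0.5015) ≈ 0.7082.

d(x, mu) = √(0.5015) ≈ 0.7082
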